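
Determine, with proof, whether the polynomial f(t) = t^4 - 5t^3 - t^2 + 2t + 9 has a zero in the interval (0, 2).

f(0) = 9 and f(2) = -15, which have opposite signs.
As a polynomial, f is continuous on every closed interval.
By the Intermediate Value Theorem, f takes the value 0 somewhere in the open interval.

Yes, f has a root in the interval.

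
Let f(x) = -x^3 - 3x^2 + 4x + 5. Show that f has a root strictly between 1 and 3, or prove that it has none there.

f(1) = 5 and f(3) = -37, which have opposite signs.
f is continuous everywhere (it is a polynomial), in particular on [1, 3].
By the Intermediate Value Theorem, f takes the value 0 somewhere in the open interval.

Yes, f has a root in the interval.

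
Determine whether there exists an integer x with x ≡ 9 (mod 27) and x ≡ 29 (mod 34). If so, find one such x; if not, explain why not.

gcd(27, 34) = 1, so the Chinese Remainder Theorem guarantees exactly one residue class mod 918 satisfying both.
Any solution of the first congruence is x = 9 + 27t; substituting into the second, 27t ≡ 29 − 9 ≡ 20 (mod 34).
Invert 27 mod 34 by the Euclidean algorithm: 34 = 1·27 + 7, 27 = 3·7 + 6, 7 = 1·6 + 1, 6 = 6·1 + 0; back-substituting, 1 = 7 − 1·6 = 7 − (27 − 3·7) = −27 + 4·7 = −27 + 4·(34 − 1·27) = 4·34 − 5·27. Hence 27·(-5) ≡ 1, so 27⁻¹ ≡ -5 ≡ 29 (mod 34).
Therefore t ≡ 29·20 = 580 ≡ 2 (mod 34).
With t = 2: x = 9 + 27·2 = 63.
Indeed 63 ≡ 9 (mod 27) and 63 ≡ 29 (mod 34).

x = 63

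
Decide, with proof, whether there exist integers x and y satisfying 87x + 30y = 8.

No, no such integers exist.

Both 87 and 30 are divisible by gcd(87, 30) = 3, hence so is any combination 87x + 30y.
But 8 = 3·2 + 2, so 3 ∤ 8.
Hence no integers x, y satisfy the equation.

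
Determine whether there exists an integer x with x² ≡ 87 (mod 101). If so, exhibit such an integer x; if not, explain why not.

x = 17 works: 17² = 289, and 289 − 87 = 202 = 2·101.

x = 17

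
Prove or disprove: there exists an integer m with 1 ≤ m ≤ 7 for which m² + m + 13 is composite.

At m = 4: 4² + 4 + 13 = 33 = 3·11, which is composite.

m = 4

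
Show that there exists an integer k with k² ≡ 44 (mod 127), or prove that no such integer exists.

k = 60

Take k = 60. Then 60² = 3600 = 28·127 + 44, so 60² ≡ 44 (mod 127).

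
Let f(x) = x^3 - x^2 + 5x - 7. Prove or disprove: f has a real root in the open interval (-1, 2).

f(-1) = -14 and f(2) = 7, which have opposite signs.
Since f is a polynomial it is continuous on [-1, 2].
By the Intermediate Value Theorem f must vanish at some point of (-1, 2).

Such a root exists.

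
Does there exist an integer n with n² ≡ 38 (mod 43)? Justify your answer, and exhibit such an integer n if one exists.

n = 9 works: 9² = 81, and 81 − 38 = 43 = 1·43.

n = 9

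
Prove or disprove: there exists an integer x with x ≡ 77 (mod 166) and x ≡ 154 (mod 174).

Reduce both congruences modulo 2, which divides 166 and 174: they say x ≡ 77 (mod 2) and x ≡ 154 (mod 2).
These are incompatible: 77 − 154 = -77 is not divisible by 2.
Therefore no such x exists.

No, no such integer exists.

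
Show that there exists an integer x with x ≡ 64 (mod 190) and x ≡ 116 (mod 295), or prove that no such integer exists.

gcd(190, 295) = 5. If x ≡ 64 (mod 190) and x ≡ 116 (mod 295), then x ≡ 64 (mod 5) and x ≡ 116 (mod 5).
However 64 ≡ 4 and 116 ≡ 1 (mod 5), and 4 ≠ 1.
So no integer satisfies both congruences.

No such integer exists.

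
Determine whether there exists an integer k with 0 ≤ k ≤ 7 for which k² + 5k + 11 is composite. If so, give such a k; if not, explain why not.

k = 7

At k = 7: 7² + 5·7 + 11 = 95 = 5·19, which is composite.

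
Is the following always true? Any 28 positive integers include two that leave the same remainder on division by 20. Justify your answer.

There are exactly 20 possible remainders on division by 20.
Placing 28 integers into 20 classes, some class receives at least two — say a and b.
That is, a and b leave the same remainder on division by 20, as claimed.

Yes.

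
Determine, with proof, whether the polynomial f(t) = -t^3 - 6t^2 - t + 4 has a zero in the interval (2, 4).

f(2) = -30 and f(4) = -160, both negative, so a sign-change argument is unavailable; we show f keeps this sign on the whole interval.
Substitute t = 2 + u, where 0 < u < 2 on the interval. Expanding, f(2 + u) = -u^3 - 12u^2 - 37u - 30.
All 4 nonzero coefficients of this polynomial in u are negative; hence for u > 0 the value is a sum of negative terms (the constant -30 among them).
Therefore f(t) < 0 throughout (2, 4), and f has no zero there.

No such root exists.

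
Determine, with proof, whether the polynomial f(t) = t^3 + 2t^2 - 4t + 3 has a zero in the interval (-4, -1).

Such a root exists.

f(-4) = -13 and f(-1) = 8, which have opposite signs.
f is continuous everywhere (it is a polynomial), in particular on [-4, -1].
By the Intermediate Value Theorem, f takes the value 0 somewhere in the open interval.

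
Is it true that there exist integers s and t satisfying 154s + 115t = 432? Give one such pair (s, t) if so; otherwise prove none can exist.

s = 73, t = -94

Since gcd(154, 115) = 1, every integer is an integer combination of 154 and 115.
Dividing repeatedly: 154 = 1·115 + 39, 115 = 2·39 + 37, 39 = 1·37 + 2, 37 = 18·2 + 1, 2 = 2·1 + 0.
Working back up the chain: 1 = 37 − 18·2 = 37 − 18·(39 − 1·37) = −18·39 + 19·37 = −18·39 + 19·(115 − 2·39) = 19·115 − 56·39 = 19·115 − 56·(154 − 1·115) = −56·154 + 75·115. So 154·(-56) + 115·75 = 1.
Scaling by 432 gives the particular solution (s, t) = (-24192, 32400).
Adding 211·115 to s and subtracting 211·154 from t gives the tidier solution (73, -94).
Indeed 154·73 + 115·(-94) = 11242 − 10810 = 432.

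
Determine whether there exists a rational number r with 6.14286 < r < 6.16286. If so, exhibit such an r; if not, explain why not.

Scale by 13: the interval becomes (79.85718, 80.11718), which contains the integer 80.
So r = 80/13 works: it is a ratio of integers, and dividing 13·6.14286 < 80 < 13·6.16286 through by 13 gives 6.14286 < 80/13 < 6.16286.

r = 80/13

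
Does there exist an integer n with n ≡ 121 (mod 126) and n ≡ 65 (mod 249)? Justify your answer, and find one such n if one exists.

No, no such integer exists.

Both moduli are multiples of 3 = gcd(126, 249), so any solution would satisfy n ≡ 121 and n ≡ 65 modulo 3 simultaneously.
These are incompatible: 121 − 65 = 56 is not divisible by 3.
Therefore no such n exists.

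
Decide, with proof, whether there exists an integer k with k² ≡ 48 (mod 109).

k = 22

Take k = 22. Then 22² = 484 = 4·109 + 48, so 22² ≡ 48 (mod 109).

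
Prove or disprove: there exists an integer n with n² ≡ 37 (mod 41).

n = 23

n = 23 works: 23² = 529, and 529 − 37 = 492 = 12·41.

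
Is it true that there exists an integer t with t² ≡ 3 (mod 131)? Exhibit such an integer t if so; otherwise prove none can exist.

Take t = 93. Then 93² = 8649 = 66·131 + 3, so 93² ≡ 3 (mod 131).

t = 93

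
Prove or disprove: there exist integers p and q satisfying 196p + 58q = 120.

p = 16, q = -52

Since gcd(196, 58) = 2 and 120 = 2·60, Bézout's identity guarantees a solution.
Dividing through by 2 reduces the equation to 98p + 29q = 60.
Run the Euclidean algorithm on 98 and 29: 98 = 3·29 + 11, 29 = 2·11 + 7, 11 = 1·7 + 4, 7 = 1·4 + 3, 4 = 1·3 + 1, 3 = 3·1 + 0.
Unwinding: 1 = 4 − 1·3 = 4 − (7 − 1·4) = −7 + 2·4 = −7 + 2·(11 − 1·7) = 2·11 − 3·7 = 2·11 − 3·(29 − 2·11) = −3·29 + 8·11 = −3·29 + 8·(98 − 3·29) = 8·98 − 27·29, i.e. 98·8 + 29·(-27) = 1.
Multiplying through by 60: p = 8·60 = 480, q = (-27)·60 = -1620 is a solution.
Subtracting 16·29 from p and adding 16·98 to q gives the tidier solution (16, -52).
Indeed 196·16 + 58·(-52) = 3136 − 3016 = 120.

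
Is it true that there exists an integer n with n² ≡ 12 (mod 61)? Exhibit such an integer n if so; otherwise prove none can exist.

n = 16 works: 16² = 256, and 256 − 12 = 244 = 4·61.

n = 16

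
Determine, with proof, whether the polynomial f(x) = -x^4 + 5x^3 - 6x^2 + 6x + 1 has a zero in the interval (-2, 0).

Such a root exists.

f(-2) = -91 and f(0) = 1, which have opposite signs.
Since f is a polynomial it is continuous on [-2, 0].
By the Intermediate Value Theorem, f takes the value 0 somewhere in the open interval.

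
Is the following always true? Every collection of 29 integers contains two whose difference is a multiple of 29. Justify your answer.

Consider the 29 integers 106, 107, …, 134. They lie in distinct residue classes modulo 29, since 29 ≤ 29.
The differences between them range over 1, …, 28, none of which is divisible by 29.

No, the set {106, 107, 108, 109, 110, 111, 112, 113, 114, 115, 116, 117, 118, 119, 120, 121, 122, 123, 124, 125, 126, 127, 128, 129, 130, 131, 132, 133, 134} is a counterexample.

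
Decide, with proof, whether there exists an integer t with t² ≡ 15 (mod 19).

No such integer exists.

Squares mod 19 repeat after t = 9 (as (−t)² = t²); for t = 0..9 they are 0, 1, 4, 9, 16, 6, 17, 11, 7, 5.
So the quadratic residues mod 19 are {0, 1, 4, 5, 6, 7, 9, 11, 16, 17}, and 15 is not among them.
Therefore t² ≡ 15 (mod 19) has no solution.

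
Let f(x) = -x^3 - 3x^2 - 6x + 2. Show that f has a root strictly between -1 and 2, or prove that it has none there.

Such a root exists.

f(-1) = 6 and f(2) = -30, which have opposite signs.
As a polynomial, f is continuous on every closed interval.
By the Intermediate Value Theorem, f takes the value 0 somewhere in the open interval.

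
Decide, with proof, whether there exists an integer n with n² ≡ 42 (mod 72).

Reduce modulo 4, which divides 72: we would need n² ≡ 2 (mod 4).
Computing n² mod 4 for n = 0, 1, …, 2 (enough, by the symmetry n ↦ 4 − n) gives 0, 1, 0.
The set of squares mod 4 is therefore {0, 1}, which does not contain 2.
Therefore n² ≡ 42 (mod 72) has no solution.

There is no such integer.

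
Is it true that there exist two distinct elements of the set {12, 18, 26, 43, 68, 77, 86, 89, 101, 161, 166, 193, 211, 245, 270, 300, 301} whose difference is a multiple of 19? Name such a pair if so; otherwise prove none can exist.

No, no such pair exists.

Reduce each element modulo 19: 12↦12, 18↦18, 26↦7, 43↦5, 68↦11, 77↦1, 86↦10, 89↦13, 101↦6, 161↦9, 166↦14, 193↦3, 211↦2, 245↦17, 270↦4, 300↦15, 301↦16.
All 17 residues are distinct, so no two elements differ by a multiple of 19.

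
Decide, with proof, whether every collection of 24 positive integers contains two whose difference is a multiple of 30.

Take the 24 consecutive integers 17, 18, …, 40: their residues mod 30 are all distinct because 24 ≤ 30.
Any two of them differ by at most 23 < 30 and by at least 1, so no difference is a multiple of 30.

No; for instance {17, 18, 19, 20, 21, 22, 23, 24, 25, 26, 27, 28, 29, 30, 31, 32, 33, 34, 35, 36, 37, 38, 39, 40} is a counterexample.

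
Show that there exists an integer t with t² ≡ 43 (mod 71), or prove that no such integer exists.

Take t = 55. Then 55² = 3025 = 42·71 + 43, so 55² ≡ 43 (mod 71).

t = 55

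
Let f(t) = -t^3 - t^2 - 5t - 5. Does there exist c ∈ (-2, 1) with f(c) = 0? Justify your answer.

f(-2) = 9 and f(1) = -12, which have opposite signs.
As a polynomial, f is continuous on every closed interval.
So by the Intermediate Value Theorem there is a c strictly between -2 and 1 with f(c) = 0.

Such a root exists.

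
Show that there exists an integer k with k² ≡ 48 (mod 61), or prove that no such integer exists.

k = 32 works: 32² = 1024, and 1024 − 48 = 976 = 16·61.

k = 32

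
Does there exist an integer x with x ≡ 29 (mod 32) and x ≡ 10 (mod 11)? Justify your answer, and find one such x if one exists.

The moduli 32 and 11 are coprime, so by the Chinese Remainder Theorem a unique solution modulo 352 exists.
Write x = 29 + 32t and require 29 + 32t ≡ 10 (mod 11), i.e. 32t ≡ 3 (mod 11).
32 ≡ 10 (mod 11), so this reads 10t ≡ 3 (mod 11). Since 10·10 = 100 = 9·11 + 1, the inverse of 10 mod 11 is 10.
Multiplying by 10: t ≡ 10·3 = 30 ≡ 8 (mod 11).
With t = 8: x = 29 + 32·8 = 285.
Check: 285 mod 32 = 29, 285 mod 11 = 10. ✓

x = 285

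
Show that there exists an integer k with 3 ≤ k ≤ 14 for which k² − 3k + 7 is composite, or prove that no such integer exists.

k = 6

At k = 6: 6² − 3·6 + 7 = 25 = 5·5, which is composite.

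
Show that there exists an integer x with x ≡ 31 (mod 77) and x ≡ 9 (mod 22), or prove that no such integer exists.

x = 31

Here gcd(77, 22) = 11, and both 31 and 9 leave remainder 9 mod 11, so the system is consistent.
In fact x = 31 itself already satisfies 31 mod 22 = 9.
Check: 31 mod 77 = 31, 31 mod 22 = 9. ✓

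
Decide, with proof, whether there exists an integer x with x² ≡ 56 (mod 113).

x = 100

x = 100 works: 100² = 10000, and 10000 − 56 = 9944 = 88·113.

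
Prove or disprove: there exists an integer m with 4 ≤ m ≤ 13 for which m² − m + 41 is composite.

There is no such integer m in that range.

The values for m = 4, 5, …, 13 are 53, 61, 71, 83, 97, 113, 131, 151, 173, 197, and each of these is prime.
So no value in the range makes the expression composite.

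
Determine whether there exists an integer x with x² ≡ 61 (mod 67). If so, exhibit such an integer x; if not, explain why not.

Apply Euler's criterion with the prime 67: 61 is a quadratic residue iff 61^33 ≡ 1 (mod 67), and a non-residue iff it is ≡ −1.
Repeated squaring mod 67: 61^2 = 3721 ≡ 36; 61^4 ≡ 36² = 1296 ≡ 23; 61^8 ≡ 23² = 529 ≡ 60; 61^16 ≡ 60² = 3600 ≡ 49; 61^32 ≡ 49² = 2401 ≡ 56.
Since 33 = 32 + 1, 61^33 ≡ 56 · 61; multiplying out mod 67: 56·61 = 3416 ≡ 66. Thus 61^33 ≡ 66 ≡ −1 (mod 67).
The value −1 means 61 is a non-residue modulo 67, so x² ≡ 61 (mod 67) is impossible.

There is no such integer.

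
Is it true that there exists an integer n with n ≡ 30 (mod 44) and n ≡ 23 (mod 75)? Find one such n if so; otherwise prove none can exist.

gcd(44, 75) = 1, so the Chinese Remainder Theorem guarantees exactly one residue class mod 3300 satisfying both.
Any solution of the first congruence is n = 30 + 44t; substituting into the second, 44t ≡ 23 − 30 ≡ 68 (mod 75).
Since 44·29 = 1276 = 17·75 + 1, the inverse of 44 mod 75 is 29.
Multiplying by 29: t ≡ 29·68 = 1972 ≡ 22 (mod 75).
Taking t = 22 gives n = 30 + 44·22 = 998.
Indeed 998 ≡ 30 (mod 44) and 998 ≡ 23 (mod 75).

n = 998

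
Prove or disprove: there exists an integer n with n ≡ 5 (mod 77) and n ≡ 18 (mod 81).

The moduli 77 and 81 are coprime, so by the Chinese Remainder Theorem a unique solution modulo 6237 exists.
Write n = 5 + 77t and require 5 + 77t ≡ 18 (mod 81), i.e. 77t ≡ 13 (mod 81).
To invert 77 modulo 81: 81 = 1·77 + 4, 77 = 19·4 + 1, 4 = 4·1 + 0, and unwinding, 1 = 77 − 19·4 = 77 − 19·(81 − 1·77) = −19·81 + 20·77. Thus 77⁻¹ ≡ 20 (mod 81).
Therefore t ≡ 20·13 = 260 ≡ 17 (mod 81).
Taking t = 17 gives n = 5 + 77·17 = 1314.
Verify: 1314 = 17·77 + 5 and 1314 = 16·81 + 18. ✓

n = 1314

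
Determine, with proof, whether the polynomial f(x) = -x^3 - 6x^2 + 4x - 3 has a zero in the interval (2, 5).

f(2) = -27 and f(5) = -258, both negative, so a sign-change argument is unavailable; we show f keeps this sign on the whole interval.
Shift to the endpoint 2: with x = 2 + u (0 < u < 3), one computes f(2 + u) = -u^3 - 12u^2 - 32u - 27.
All 4 nonzero coefficients of this polynomial in u are negative; hence for u > 0 the value is a sum of negative terms (the constant -27 among them).
Therefore f(x) < 0 throughout (2, 5), and f has no zero there.

No such root exists.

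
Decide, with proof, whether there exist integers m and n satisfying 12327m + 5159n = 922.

No such integers exist.

gcd(12327, 5159) = 7, so every integer of the form 12327m + 5159n is a multiple of 7.
However 922 leaves remainder 5 on division by 7.
Therefore 12327m + 5159n = 922 has no solution in integers.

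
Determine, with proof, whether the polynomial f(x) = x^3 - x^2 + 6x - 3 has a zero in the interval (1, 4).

f(1) = 3 and f(4) = 69, both positive.
The derivative f'(x) = 3x^2 - 2x + 6 is a quadratic with discriminant (-2)² − 4·3·6 = -68 < 0; it never vanishes, so it is always positive (sign of the leading coefficient).
Hence f is strictly increasing on ℝ, and in particular on [1, 4]. A strictly monotone function with same-sign endpoint values stays positive on the whole interval, so f has no zero in (1, 4).

No such root exists.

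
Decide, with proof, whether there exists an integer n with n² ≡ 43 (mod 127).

No, no such integer exists.

127 is prime, so by Euler's criterion 43 is a square mod 127 iff 43^((127−1)/2) = 43^63 ≡ 1 (mod 127).
Squaring successively (mod 127): 43^2 = 1849 ≡ 71; 43^4 ≡ 71² = 5041 ≡ 88; 43^8 ≡ 88² = 7744 ≡ 124; 43^16 ≡ 124² = 15376 ≡ 9; 43^32 ≡ 9² = 81 ≡ 81.
Since 63 = 32 + 16 + 8 + 4 + 2 + 1, 43^63 ≡ 81 · 9 · 124 · 88 · 71 · 43; multiplying out mod 127: 81·9 = 729 ≡ 94, then 94·124 = 11656 ≡ 99, then 99·88 = 8712 ≡ 76, then 76·71 = 5396 ≡ 62, then 62·43 = 2666 ≡ 126. Thus 43^63 ≡ 126 ≡ −1 (mod 127).
By Euler's criterion 43 is a quadratic non-residue mod 127: no n satisfies n² ≡ 43 (mod 127).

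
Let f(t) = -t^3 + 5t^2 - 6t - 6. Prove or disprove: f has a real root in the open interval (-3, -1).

The endpoint values f(-3) = 84 and f(-1) = 6 are both positive. Claim: f(t) > 0 for every t in (-3, -1).
Substitute t = -1 − u, where 0 < u < 2 on the interval. Expanding, f(-1 − u) = u^3 + 8u^2 + 19u + 6.
All 4 nonzero coefficients of this polynomial in u are positive; hence for u > 0 the value is a sum of positive terms (the constant 6 among them).
Therefore f(t) > 0 throughout (-3, -1), and f has no zero there.

No such root exists.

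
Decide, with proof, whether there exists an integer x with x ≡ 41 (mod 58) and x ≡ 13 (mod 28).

gcd(58, 28) = 2. A simultaneous solution exists iff 41 ≡ 13 (mod 2); here 41 mod 2 = 1 = 13 mod 2, so it does.
In fact x = 41 itself already satisfies 41 mod 28 = 13.
Check: 41 mod 58 = 41, 41 mod 28 = 13. ✓

x = 41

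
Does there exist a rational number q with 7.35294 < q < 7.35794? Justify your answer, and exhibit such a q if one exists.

Look for a denominator N such that an integer falls strictly between N·7.35294 and N·7.35794. N = 14 works: 14·7.35294 = 102.94116 < 103 < 103.01116 = 14·7.35794.
So q = 103/14 works: it is a ratio of integers, and dividing 14·7.35294 < 103 < 14·7.35794 through by 14 gives 7.35294 < 103/14 < 7.35794.

q = 103/14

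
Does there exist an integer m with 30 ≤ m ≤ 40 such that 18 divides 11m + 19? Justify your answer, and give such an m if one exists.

m = 31

Try m = 31: 11·31 + 19 = 360 = 20·18, which is divisible by 18.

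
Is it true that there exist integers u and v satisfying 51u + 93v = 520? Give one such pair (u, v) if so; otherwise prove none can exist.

Both 51 and 93 are divisible by gcd(51, 93) = 3, hence so is any combination 51u + 93v.
But 520 = 3·173 + 1, so 3 ∤ 520.
Hence no integers u, v satisfy the equation.

No, no such integers exist.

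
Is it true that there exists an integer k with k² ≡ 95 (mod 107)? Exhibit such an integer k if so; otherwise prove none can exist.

No, no such integer exists.

Apply Euler's criterion with the prime 107: 95 is a quadratic residue iff 95^53 ≡ 1 (mod 107), and a non-residue iff it is ≡ −1.
Repeated squaring mod 107: 95^2 = 9025 ≡ 37; 95^4 ≡ 37² = 1369 ≡ 85; 95^8 ≡ 85² = 7225 ≡ 56; 95^16 ≡ 56² = 3136 ≡ 33; 95^32 ≡ 33² = 1089 ≡ 19.
Since 53 = 32 + 16 + 4 + 1, 95^53 ≡ 19 · 33 · 85 · 95; multiplying out mod 107: 19·33 = 627 ≡ 92, then 92·85 = 7820 ≡ 9, then 9·95 = 855 ≡ 106. Thus 95^53 ≡ 106 ≡ −1 (mod 107).
The value −1 means 95 is a non-residue modulo 107, so k² ≡ 95 (mod 107) is impossible.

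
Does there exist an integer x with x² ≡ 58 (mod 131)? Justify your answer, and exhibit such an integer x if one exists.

x = 78 works: 78² = 6084, and 6084 − 58 = 6026 = 46·131.

x = 78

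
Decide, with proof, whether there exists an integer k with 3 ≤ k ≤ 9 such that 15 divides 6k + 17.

There is no such integer k in that range.

At k = 3, 6·3 + 17 = 35 ≡ 5 (mod 15), and each step in k adds 6, giving residues 5, 11, 2, 8, 14, 5, 11 for k = 3, 4, …, 9.
Since 0 is absent from this list, 15 ∤ 6k + 17 for every k with 3 ≤ k ≤ 9.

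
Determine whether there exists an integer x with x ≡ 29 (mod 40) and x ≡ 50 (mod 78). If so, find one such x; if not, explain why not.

gcd(40, 78) = 2. If x ≡ 29 (mod 40) and x ≡ 50 (mod 78), then x ≡ 29 (mod 2) and x ≡ 50 (mod 2).
These are incompatible: 29 − 50 = -21 is not divisible by 2.
Hence the system has no solution.

There is no such integer.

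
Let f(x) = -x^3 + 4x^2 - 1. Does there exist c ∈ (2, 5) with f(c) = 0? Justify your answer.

Yes, such a c exists.

f(2) = 7 and f(5) = -26, which have opposite signs.
f is continuous everywhere (it is a polynomial), in particular on [2, 5].
By the Intermediate Value Theorem f must vanish at some point of (2, 5).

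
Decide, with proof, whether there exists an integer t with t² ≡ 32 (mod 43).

No such integer exists.

Apply Euler's criterion with the prime 43: 32 is a quadratic residue iff 32^21 ≡ 1 (mod 43), and a non-residue iff it is ≡ −1.
Squaring successively (mod 43): 32^2 = 1024 ≡ 35; 32^4 ≡ 35² = 1225 ≡ 21; 32^8 ≡ 21² = 441 ≡ 11; 32^16 ≡ 11² = 121 ≡ 35.
Since 21 = 16 + 4 + 1, 32^21 ≡ 35 · 21 · 32; multiplying out mod 43: 35·21 = 735 ≡ 4, then 4·32 = 128 ≡ 42. Thus 32^21 ≡ 42 ≡ −1 (mod 43).
By Euler's criterion 32 is a quadratic non-residue mod 43: no t satisfies t² ≡ 32 (mod 43).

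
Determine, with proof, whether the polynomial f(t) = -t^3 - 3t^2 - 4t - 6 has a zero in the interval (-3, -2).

f(-3) = 6 and f(-2) = -2, which have opposite signs.
f is continuous everywhere (it is a polynomial), in particular on [-3, -2].
By the Intermediate Value Theorem f must vanish at some point of (-3, -2).

Yes, f has a root in the interval.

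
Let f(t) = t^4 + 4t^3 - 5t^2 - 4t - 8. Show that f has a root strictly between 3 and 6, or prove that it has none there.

The endpoint values f(3) = 124 and f(6) = 1948 are both positive. Claim: f(t) > 0 for every t in (3, 6).
Substitute t = 3 + u, where 0 < u < 3 on the interval. Expanding, f(3 + u) = u^4 + 16u^3 + 85u^2 + 182u + 124.
All 5 nonzero coefficients of this polynomial in u are positive; hence for u > 0 the value is a sum of positive terms (the constant 124 among them).
Therefore f(t) > 0 throughout (3, 6), and f has no zero there.

No.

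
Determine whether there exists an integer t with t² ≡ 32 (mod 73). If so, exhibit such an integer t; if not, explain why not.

Take t = 55. Then 55² = 3025 = 41·73 + 32, so 55² ≡ 32 (mod 73).

t = 55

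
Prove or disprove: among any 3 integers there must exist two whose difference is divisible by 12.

No, the set {56, 57, 58} is a counterexample.

Consider the 3 integers 56, 57, 58. They lie in distinct residue classes modulo 12, since 3 ≤ 12.
Any two of them differ by at most 2 < 12 and by at least 1, so no difference is a multiple of 12.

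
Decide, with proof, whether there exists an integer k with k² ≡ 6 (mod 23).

k = 12 works: 12² = 144, and 144 − 6 = 138 = 6·23.

k = 12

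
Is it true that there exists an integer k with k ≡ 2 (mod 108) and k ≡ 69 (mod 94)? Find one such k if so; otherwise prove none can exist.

There is no such integer.

Reduce both congruences modulo 2, which divides 108 and 94: they say k ≡ 2 (mod 2) and k ≡ 69 (mod 2).
But 2 mod 2 = 0 while 69 mod 2 = 1, a contradiction.
So no integer satisfies both congruences.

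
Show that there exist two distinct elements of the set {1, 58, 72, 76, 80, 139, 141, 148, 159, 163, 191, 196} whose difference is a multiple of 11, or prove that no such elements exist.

The pair (58, 80) works.

Reduce each element mod 11: 1↦1, 58↦3, 72↦6, 76↦10, 80↦3, 139↦7, 141↦9, 148↦5, 159↦5, 163↦9, 191↦4, 196↦9. The residue 3 repeats (at 58 and 80), and 80 − 58 = 22 = 2·11.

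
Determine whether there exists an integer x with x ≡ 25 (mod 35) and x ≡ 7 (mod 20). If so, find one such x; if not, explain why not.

No such integer exists.

Both moduli are multiples of 5 = gcd(35, 20), so any solution would satisfy x ≡ 25 and x ≡ 7 modulo 5 simultaneously.
However 25 ≡ 0 and 7 ≡ 2 (mod 5), and 0 ≠ 2.
Therefore no such x exists.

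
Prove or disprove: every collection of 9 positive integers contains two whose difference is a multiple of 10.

Take the 9 consecutive integers 19, 20, …, 27: their residues mod 10 are all distinct because 9 ≤ 10.
The differences between them range over 1, …, 8, none of which is divisible by 10.

No; for instance {19, 20, 21, 22, 23, 24, 25, 26, 27} is a counterexample.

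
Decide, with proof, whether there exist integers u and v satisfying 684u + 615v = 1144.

There are no such integers.

Any value of 684u + 615v is a multiple of gcd(684, 615) = 3.
But 1144 = 3·381 + 1, so 3 ∤ 1144.
Hence no integers u, v satisfy the equation.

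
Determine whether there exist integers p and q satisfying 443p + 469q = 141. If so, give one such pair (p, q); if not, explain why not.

443 and 469 are coprime, so 443p + 469q ranges over all of ℤ.
Euclidean algorithm: 469 = 1·443 + 26, 443 = 17·26 + 1, 26 = 26·1 + 0.
Working back up the chain: 1 = 443 − 17·26 = 443 − 17·(469 − 1·443) = −17·469 + 18·443. So 443·18 + 469·(-17) = 1.
Multiplying through by 141: p = 18·141 = 2538, q = (-17)·141 = -2397 is a solution.
Subtracting 5·469 from p and adding 5·443 to q gives the tidier solution (193, -182).
Check: 443·193 + 469·(-182) = 85499 − 85358 = 141. ✓

p = 193, q = -182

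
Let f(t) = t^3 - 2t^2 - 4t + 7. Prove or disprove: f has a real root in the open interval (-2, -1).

Such a root exists.

f(-2) = -1 and f(-1) = 8, which have opposite signs.
As a polynomial, f is continuous on every closed interval.
By the Intermediate Value Theorem f must vanish at some point of (-2, -1).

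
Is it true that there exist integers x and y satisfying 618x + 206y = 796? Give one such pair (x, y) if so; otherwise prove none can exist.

No such integers exist.

Any value of 618x + 206y is a multiple of gcd(618, 206) = 206.
But 796 is not a multiple of 206 (it leaves remainder 178).
So the equation is unsolvable over ℤ.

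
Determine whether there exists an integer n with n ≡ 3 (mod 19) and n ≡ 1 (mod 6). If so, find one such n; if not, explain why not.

Since 19 and 6 share no common factor, CRT says the pair of congruences has a solution (unique mod 114).
Any solution of the first congruence is n = 3 + 19t; substituting into the second, 19t ≡ 1 − 3 ≡ 4 (mod 6).
19 ≡ 1 (mod 6), so this reads 1t ≡ 4 (mod 6). So t ≡ 4 (mod 6).
With t = 4: n = 3 + 19·4 = 79.
Verify: 79 = 4·19 + 3 and 79 = 13·6 + 1. ✓

n = 79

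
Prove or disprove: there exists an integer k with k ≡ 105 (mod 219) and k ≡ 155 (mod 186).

gcd(219, 186) = 3. If k ≡ 105 (mod 219) and k ≡ 155 (mod 186), then k ≡ 105 (mod 3) and k ≡ 155 (mod 3).
These are incompatible: 105 − 155 = -50 is not divisible by 3.
Hence the system has no solution.

No, no such integer exists.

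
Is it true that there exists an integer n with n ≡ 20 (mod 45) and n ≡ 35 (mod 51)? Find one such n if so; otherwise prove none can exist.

n = 290

The moduli are not coprime: gcd(45, 51) = 3. Compatibility requires 3 ∣ (35 − 20) = 15, which holds, so solutions exist.
The integers ≡ 20 (mod 45) are 20, 65, 110, 155, 200, 245, 290, …; their remainders mod 51 are 20, 14, 8, 2, 47, 41, 35, so n = 290 is the first that is ≡ 35 (mod 51).
Indeed 290 ≡ 20 (mod 45) and 290 ≡ 35 (mod 51).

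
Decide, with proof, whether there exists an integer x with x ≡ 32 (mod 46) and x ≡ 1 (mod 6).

There is no such integer.

gcd(46, 6) = 2. If x ≡ 32 (mod 46) and x ≡ 1 (mod 6), then x ≡ 32 (mod 2) and x ≡ 1 (mod 2).
But 32 mod 2 = 0 while 1 mod 2 = 1, a contradiction.
Therefore no such x exists.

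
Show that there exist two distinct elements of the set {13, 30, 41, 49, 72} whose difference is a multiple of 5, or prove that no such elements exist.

Residues mod 5: 13↦3, 30↦0, 41↦1, 49↦4, 72↦2.
No residue repeats among the 5 elements, so no pair has difference ≡ 0 (mod 5).

No such pair exists.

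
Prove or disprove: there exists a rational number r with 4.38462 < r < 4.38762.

Look for a denominator N such that an integer falls strictly between N·4.38462 and N·4.38762. N = 31 works: 31·4.38462 = 135.92322 < 136 < 136.01622 = 31·4.38762.
Dividing back, 4.38462 < 136/31 < 4.38762, and 136/31 is rational.

r = 136/31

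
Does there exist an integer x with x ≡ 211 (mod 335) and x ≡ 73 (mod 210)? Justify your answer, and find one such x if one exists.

There is no such integer.

gcd(335, 210) = 5. If x ≡ 211 (mod 335) and x ≡ 73 (mod 210), then x ≡ 211 (mod 5) and x ≡ 73 (mod 5).
These are incompatible: 211 − 73 = 138 is not divisible by 5.
So no integer satisfies both congruences.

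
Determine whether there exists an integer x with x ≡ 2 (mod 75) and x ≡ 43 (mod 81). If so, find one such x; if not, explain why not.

Both moduli are multiples of 3 = gcd(75, 81), so any solution would satisfy x ≡ 2 and x ≡ 43 modulo 3 simultaneously.
These are incompatible: 2 − 43 = -41 is not divisible by 3.
So no integer satisfies both congruences.

No, no such integer exists.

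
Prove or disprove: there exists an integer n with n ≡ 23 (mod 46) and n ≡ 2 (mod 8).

Reduce both congruences modulo 2, which divides 46 and 8: they say n ≡ 23 (mod 2) and n ≡ 2 (mod 2).
These are incompatible: 23 − 2 = 21 is not divisible by 2.
Therefore no such n exists.

No such integer exists.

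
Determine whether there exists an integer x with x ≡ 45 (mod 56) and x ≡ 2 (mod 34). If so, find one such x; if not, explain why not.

No, no such integer exists.

Both moduli are multiples of 2 = gcd(56, 34), so any solution would satisfy x ≡ 45 and x ≡ 2 modulo 2 simultaneously.
But 45 mod 2 = 1 while 2 mod 2 = 0, a contradiction.
Hence the system has no solution.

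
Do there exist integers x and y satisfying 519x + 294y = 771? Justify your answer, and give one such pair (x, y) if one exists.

x = 57, y = -98

Every value of 519x + 294y is a multiple of gcd(519, 294) = 3; since 3 ∣ 771, solutions exist.
Dividing through by 3 reduces the equation to 173x + 98y = 257.
Dividing repeatedly: 173 = 1·98 + 75, 98 = 1·75 + 23, 75 = 3·23 + 6, 23 = 3·6 + 5, 6 = 1·5 + 1, 5 = 5·1 + 0.
Unwinding: 1 = 6 − 1·5 = 6 − (23 − 3·6) = −23 + 4·6 = −23 + 4·(75 − 3·23) = 4·75 − 13·23 = 4·75 − 13·(98 − 1·75) = −13·98 + 17·75 = −13·98 + 17·(173 − 1·98) = 17·173 − 30·98, i.e. 173·17 + 98·(-30) = 1.
Times 257: 173·4369 + 98·(-7710) = 257, so (4369, -7710) solves it.
Shifting by a multiple of (98, −173) keeps it a solution: x = 4369 − 44·98 = 57, y = -7710 + 44·173 = -98.
Check: 519·57 + 294·(-98) = 29583 − 28812 = 771. ✓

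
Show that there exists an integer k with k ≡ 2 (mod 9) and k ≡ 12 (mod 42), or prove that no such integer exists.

No such integer exists.

gcd(9, 42) = 3. If k ≡ 2 (mod 9) and k ≡ 12 (mod 42), then k ≡ 2 (mod 3) and k ≡ 12 (mod 3).
However 2 ≡ 2 and 12 ≡ 0 (mod 3), and 2 ≠ 0.
Therefore no such k exists.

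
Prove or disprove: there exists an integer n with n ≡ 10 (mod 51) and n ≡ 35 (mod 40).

gcd(51, 40) = 1, so the Chinese Remainder Theorem guarantees exactly one residue class mod 2040 satisfying both.
Write n = 10 + 51t and require 10 + 51t ≡ 35 (mod 40), i.e. 51t ≡ 25 (mod 40).
51 ≡ 11 (mod 40), so this reads 11t ≡ 25 (mod 40). Invert 11 mod 40 by the Euclidean algorithm: 40 = 3·11 + 7, 11 = 1·7 + 4, 7 = 1·4 + 3, 4 = 1·3 + 1, 3 = 3·1 + 0; back-substituting, 1 = 4 − 1·3 = 4 − (7 − 1·4) = −7 + 2·4 = −7 + 2·(11 − 1·7) = 2·11 − 3·7 = 2·11 − 3·(40 − 3·11) = −3·40 + 11·11. Hence 11·11 ≡ 1, so 11⁻¹ ≡ 11 (mod 40).
Therefore t ≡ 11·25 = 275 ≡ 35 (mod 40).
With t = 35: n = 10 + 51·35 = 1795.
Indeed 1795 ≡ 10 (mod 51) and 1795 ≡ 35 (mod 40).

n = 1795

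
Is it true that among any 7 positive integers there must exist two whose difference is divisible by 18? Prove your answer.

No, the set {61, 62, 63, 64, 65, 66, 67} is a counterexample.

Take the 7 consecutive integers 61, 62, …, 67: their residues mod 18 are all distinct because 7 ≤ 18.
The differences between them range over 1, …, 6, none of which is divisible by 18.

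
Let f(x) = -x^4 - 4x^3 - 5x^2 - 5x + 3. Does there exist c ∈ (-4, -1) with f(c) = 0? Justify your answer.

Such a root exists.

f(-4) = -57 and f(-1) = 6, which have opposite signs.
As a polynomial, f is continuous on every closed interval.
By the Intermediate Value Theorem f must vanish at some point of (-4, -1).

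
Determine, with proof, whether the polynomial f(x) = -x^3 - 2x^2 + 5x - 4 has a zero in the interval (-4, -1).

Yes, f has a root in the interval.

f(-4) = 8 and f(-1) = -10, which have opposite signs.
Since f is a polynomial it is continuous on [-4, -1].
By the Intermediate Value Theorem, f takes the value 0 somewhere in the open interval.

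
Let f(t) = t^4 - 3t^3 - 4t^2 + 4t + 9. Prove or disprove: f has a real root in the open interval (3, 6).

Such a root exists.

f(3) = -15 and f(6) = 537, which have opposite signs.
f is continuous everywhere (it is a polynomial), in particular on [3, 6].
By the Intermediate Value Theorem f must vanish at some point of (3, 6).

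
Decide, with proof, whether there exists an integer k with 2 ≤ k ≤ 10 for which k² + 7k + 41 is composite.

k = 8

At k = 8: 8² + 7·8 + 41 = 161 = 7·23, which is composite.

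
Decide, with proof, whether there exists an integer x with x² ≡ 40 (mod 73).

No such integer exists.

Apply Euler's criterion with the prime 73: 40 is a quadratic residue iff 40^36 ≡ 1 (mod 73), and a non-residue iff it is ≡ −1.
Repeated squaring mod 73: 40^2 = 1600 ≡ 67; 40^4 ≡ 67² = 4489 ≡ 36; 40^8 ≡ 36² = 1296 ≡ 55; 40^16 ≡ 55² = 3025 ≡ 32; 40^32 ≡ 32² = 1024 ≡ 2.
Since 36 = 32 + 4, 40^36 ≡ 2 · 36; multiplying out mod 73: 2·36 = 72 ≡ 72. Thus 40^36 ≡ 72 ≡ −1 (mod 73).
By Euler's criterion 40 is a quadratic non-residue mod 73: no x satisfies x² ≡ 40 (mod 73).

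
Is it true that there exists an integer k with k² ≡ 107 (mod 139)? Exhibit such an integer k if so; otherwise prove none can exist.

k = 78 works: 78² = 6084, and 6084 − 107 = 5977 = 43·139.

k = 78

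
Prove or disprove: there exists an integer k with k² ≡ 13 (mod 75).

No such integer exists.

Work modulo the divisor 5 of 75. If k² ≡ 13 (mod 75) then k² ≡ 3 (mod 5).
Computing k² mod 5 for k = 0, 1, …, 2 (enough, by the symmetry k ↦ 5 − k) gives 0, 1, 4.
The set of squares mod 5 is therefore {0, 1, 4}, which does not contain 3.
Hence no integer k has k² ≡ 13 (mod 75).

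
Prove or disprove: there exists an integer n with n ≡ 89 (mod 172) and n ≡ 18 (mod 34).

No such integer exists.

Both moduli are multiples of 2 = gcd(172, 34), so any solution would satisfy n ≡ 89 and n ≡ 18 modulo 2 simultaneously.
These are incompatible: 89 − 18 = 71 is not divisible by 2.
So no integer satisfies both congruences.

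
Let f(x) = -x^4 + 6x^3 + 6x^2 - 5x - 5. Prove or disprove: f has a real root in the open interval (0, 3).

f(0) = -5 and f(3) = 115, which have opposite signs.
Since f is a polynomial it is continuous on [0, 3].
By the Intermediate Value Theorem f must vanish at some point of (0, 3).

Such a root exists.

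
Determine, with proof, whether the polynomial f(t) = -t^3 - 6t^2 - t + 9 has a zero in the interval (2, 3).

The endpoint values f(2) = -25 and f(3) = -75 are both negative. Claim: f(t) < 0 for every t in (2, 3).
Shift to the endpoint 2: with t = 2 + u (0 < u < 1), one computes f(2 + u) = -u^3 - 12u^2 - 37u - 25.
The nonzero coefficients here are all negative, so for u > 0 every term is negative (or zero), and the constant term -25 is strictly negative.
Therefore f(t) < 0 throughout (2, 3), and f has no zero there.

No.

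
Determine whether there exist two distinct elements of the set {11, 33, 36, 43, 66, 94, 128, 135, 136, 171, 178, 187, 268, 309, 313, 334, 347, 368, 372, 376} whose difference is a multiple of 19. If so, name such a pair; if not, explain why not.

11 and 334 are such a pair.

Reduce each element mod 19: 11↦11, 33↦14, 36↦17, 43↦5, 66↦9, 94↦18, 128↦14, 135↦2, 136↦3, 171↦0, 178↦7, 187↦16, 268↦2, 309↦5, 313↦9, 334↦11, 347↦5, 368↦7, 372↦11, 376↦15. The residue 11 repeats (at 11 and 334), and 334 − 11 = 323 = 17·19.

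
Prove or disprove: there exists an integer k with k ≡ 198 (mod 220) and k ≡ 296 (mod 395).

gcd(220, 395) = 5. If k ≡ 198 (mod 220) and k ≡ 296 (mod 395), then k ≡ 198 (mod 5) and k ≡ 296 (mod 5).
But 198 mod 5 = 3 while 296 mod 5 = 1, a contradiction.
So no integer satisfies both congruences.

No such integer exists.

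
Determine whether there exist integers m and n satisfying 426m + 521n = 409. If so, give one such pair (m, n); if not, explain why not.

m = 237, n = -193

Since gcd(426, 521) = 1, every integer is an integer combination of 426 and 521.
Run the Euclidean algorithm on 521 and 426: 521 = 1·426 + 95, 426 = 4·95 + 46, 95 = 2·46 + 3, 46 = 15·3 + 1, 3 = 3·1 + 0.
Working back up the chain: 1 = 46 − 15·3 = 46 − 15·(95 − 2·46) = −15·95 + 31·46 = −15·95 + 31·(426 − 4·95) = 31·426 − 139·95 = 31·426 − 139·(521 − 1·426) = −139·521 + 170·426. So 426·170 + 521·(-139) = 1.
Times 409: 426·69530 + 521·(-56851) = 409, so (69530, -56851) solves it.
Shifting by a multiple of (521, −426) keeps it a solution: m = 69530 − 133·521 = 237, n = -56851 + 133·426 = -193.
Indeed 426·237 + 521·(-193) = 100962 − 100553 = 409.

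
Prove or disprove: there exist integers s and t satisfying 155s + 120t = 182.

gcd(155, 120) = 5, so every integer of the form 155s + 120t is a multiple of 5.
But 182 is not a multiple of 5 (it leaves remainder 2).
So the equation is unsolvable over ℤ.

No such integers exist.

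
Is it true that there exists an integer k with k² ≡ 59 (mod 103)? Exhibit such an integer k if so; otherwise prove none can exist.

k = 70 works: 70² = 4900, and 4900 − 59 = 4841 = 47·103.

k = 70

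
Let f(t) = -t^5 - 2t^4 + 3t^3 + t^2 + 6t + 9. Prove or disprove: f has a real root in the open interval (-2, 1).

Yes, f has a root in the interval.

f(-2) = -23 and f(1) = 16, which have opposite signs.
Since f is a polynomial it is continuous on [-2, 1].
By the Intermediate Value Theorem f must vanish at some point of (-2, 1).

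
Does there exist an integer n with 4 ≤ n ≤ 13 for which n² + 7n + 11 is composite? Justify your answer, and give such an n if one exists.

At n = 9: 9² + 7·9 + 11 = 155 = 5·31, which is composite.

n = 9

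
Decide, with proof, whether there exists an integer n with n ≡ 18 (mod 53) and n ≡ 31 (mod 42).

Since 53 and 42 share no common factor, CRT says the pair of congruences has a solution (unique mod 2226).
Write n = 18 + 53t and require 18 + 53t ≡ 31 (mod 42), i.e. 53t ≡ 13 (mod 42).
53 ≡ 11 (mod 42), so this reads 11t ≡ 13 (mod 42). Invert 11 mod 42 by the Euclidean algorithm: 42 = 3·11 + 9, 11 = 1·9 + 2, 9 = 4·2 + 1, 2 = 2·1 + 0; back-substituting, 1 = 9 − 4·2 = 9 − 4·(11 − 1·9) = −4·11 + 5·9 = −4·11 + 5·(42 − 3·11) = 5·42 − 19·11. Hence 11·(-19) ≡ 1, so 11⁻¹ ≡ -19 ≡ 23 (mod 42).
Therefore t ≡ 23·13 = 299 ≡ 5 (mod 42).
Taking t = 5 gives n = 18 + 53·5 = 283.
Verify: 283 = 5·53 + 18 and 283 = 6·42 + 31. ✓

n = 283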